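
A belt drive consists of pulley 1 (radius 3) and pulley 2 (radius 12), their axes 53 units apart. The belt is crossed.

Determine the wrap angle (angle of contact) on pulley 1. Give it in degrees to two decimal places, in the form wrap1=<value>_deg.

wrap1=212.88_deg

crossed belt: β = asin((r1+r2)/C) = asin(15/53) = 16.4405°
wrap1 = wrap2 = π + 2β = 212.8809°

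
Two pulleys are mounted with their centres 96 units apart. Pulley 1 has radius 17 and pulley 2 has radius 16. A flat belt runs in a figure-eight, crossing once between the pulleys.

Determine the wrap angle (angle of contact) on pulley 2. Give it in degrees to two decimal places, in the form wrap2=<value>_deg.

wrap2=220.21_deg

crossed belt: β = asin((r1+r2)/C) = asin(33/96) = 20.1055°
wrap1 = wrap2 = π + 2β = 220.2110°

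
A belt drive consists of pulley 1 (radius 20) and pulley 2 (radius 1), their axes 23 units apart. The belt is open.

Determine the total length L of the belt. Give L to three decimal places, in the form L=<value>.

L=128.837

open belt: β = asin((r2−r1)/C) = asin(-19/23) = -55.6988°
wrap1 = π − 2β = 291.3977°
wrap2 = π + 2β = 68.6023°
tangent length = C·cosβ = 12.9615
L = r1·wrap1 + r2·wrap2 + 2·C·cosβ = 20·5.0858 + 1·1.1973 + 2·12.9615 = 128.8373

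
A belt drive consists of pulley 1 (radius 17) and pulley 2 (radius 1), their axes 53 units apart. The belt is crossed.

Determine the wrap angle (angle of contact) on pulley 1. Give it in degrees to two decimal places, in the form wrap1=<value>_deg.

crossed belt: β = asin((r1+r2)/C) = asin(18/53) = 19.8539°
wrap1 = wrap2 = π + 2β = 219.7078°

wrap1=219.71_deg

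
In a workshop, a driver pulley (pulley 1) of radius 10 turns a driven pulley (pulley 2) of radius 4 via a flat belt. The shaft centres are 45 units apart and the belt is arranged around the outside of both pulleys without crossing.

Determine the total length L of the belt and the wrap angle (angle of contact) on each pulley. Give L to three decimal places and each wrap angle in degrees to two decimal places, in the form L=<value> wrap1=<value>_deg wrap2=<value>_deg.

L=134.783 wrap1=195.32_deg wrap2=164.68_deg

open belt: β = asin((r2−r1)/C) = asin(-6/45) = -7.6623°
wrap1 = π − 2β = 195.3245°
wrap2 = π + 2β = 164.6755°
tangent length = C·cosβ = 44.5982
L = r1·wrap1 + r2·wrap2 + 2·C·cosβ = 10·3.4091 + 4·2.8741 + 2·44.5982 = 134.7835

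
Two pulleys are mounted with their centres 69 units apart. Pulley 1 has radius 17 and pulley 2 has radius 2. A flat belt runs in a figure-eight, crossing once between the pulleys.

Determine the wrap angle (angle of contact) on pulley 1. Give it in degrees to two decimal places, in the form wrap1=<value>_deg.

wrap1=211.97_deg

crossed belt: β = asin((r1+r2)/C) = asin(19/69) = 15.9836°
wrap1 = wrap2 = π + 2β = 211.9672°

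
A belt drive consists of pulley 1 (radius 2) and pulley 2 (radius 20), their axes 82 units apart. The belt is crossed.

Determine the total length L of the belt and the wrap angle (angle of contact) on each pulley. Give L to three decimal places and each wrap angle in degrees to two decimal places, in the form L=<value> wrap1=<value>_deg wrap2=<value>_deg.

L=239.054 wrap1=211.13_deg wrap2=211.13_deg

crossed belt: β = asin((r1+r2)/C) = asin(22/82) = 15.5627°
wrap1 = wrap2 = π + 2β = 211.1254°
tangent length = C·cosβ = 78.9937
L = (r1+r2)·wrap + 2·C·cosβ = 22·3.6848 + 2·78.9937 = 239.0537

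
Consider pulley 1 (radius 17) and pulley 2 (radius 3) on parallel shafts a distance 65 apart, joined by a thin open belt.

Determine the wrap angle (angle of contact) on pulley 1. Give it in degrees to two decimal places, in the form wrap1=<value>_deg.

open belt: β = asin((r2−r1)/C) = asin(-14/65) = -12.4381°
wrap1 = π − 2β = 204.8762°
wrap2 = π + 2β = 155.1238°

wrap1=204.88_deg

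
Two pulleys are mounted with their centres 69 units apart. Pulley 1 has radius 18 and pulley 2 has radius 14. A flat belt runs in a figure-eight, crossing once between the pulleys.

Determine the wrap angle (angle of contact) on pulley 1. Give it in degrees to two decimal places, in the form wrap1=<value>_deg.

crossed belt: β = asin((r1+r2)/C) = asin(32/69) = 27.6305°
wrap1 = wrap2 = π + 2β = 235.2611°

wrap1=235.26_deg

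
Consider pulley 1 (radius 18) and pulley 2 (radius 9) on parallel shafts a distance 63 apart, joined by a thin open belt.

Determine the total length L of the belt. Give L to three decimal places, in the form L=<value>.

open belt: β = asin((r2−r1)/C) = asin(-9/63) = -8.2132°
wrap1 = π − 2β = 196.4264°
wrap2 = π + 2β = 163.5736°
tangent length = C·cosβ = 62.3538
L = r1·wrap1 + r2·wrap2 + 2·C·cosβ = 18·3.4283 + 9·2.8549 + 2·62.3538 = 212.1109

L=212.111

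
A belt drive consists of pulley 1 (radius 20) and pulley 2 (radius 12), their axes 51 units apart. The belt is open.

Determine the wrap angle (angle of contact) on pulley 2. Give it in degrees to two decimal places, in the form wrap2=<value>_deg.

open belt: β = asin((r2−r1)/C) = asin(-8/51) = -9.0248°
wrap1 = π − 2β = 198.0497°
wrap2 = π + 2β = 161.9503°

wrap2=161.95_deg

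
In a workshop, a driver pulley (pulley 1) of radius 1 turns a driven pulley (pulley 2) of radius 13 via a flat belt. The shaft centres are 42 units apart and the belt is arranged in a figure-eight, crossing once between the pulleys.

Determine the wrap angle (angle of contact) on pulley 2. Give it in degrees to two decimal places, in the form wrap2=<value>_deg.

crossed belt: β = asin((r1+r2)/C) = asin(14/42) = 19.4712°
wrap1 = wrap2 = π + 2β = 218.9424°

wrap2=218.94_deg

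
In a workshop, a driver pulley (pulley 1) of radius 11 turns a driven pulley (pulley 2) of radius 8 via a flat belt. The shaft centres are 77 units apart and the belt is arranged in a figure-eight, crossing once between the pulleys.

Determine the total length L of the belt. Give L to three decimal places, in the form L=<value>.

crossed belt: β = asin((r1+r2)/C) = asin(19/77) = 14.2855°
wrap1 = wrap2 = π + 2β = 208.5709°
tangent length = C·cosβ = 74.6190
L = (r1+r2)·wrap + 2·C·cosβ = 19·3.6402 + 2·74.6190 = 218.4028

L=218.403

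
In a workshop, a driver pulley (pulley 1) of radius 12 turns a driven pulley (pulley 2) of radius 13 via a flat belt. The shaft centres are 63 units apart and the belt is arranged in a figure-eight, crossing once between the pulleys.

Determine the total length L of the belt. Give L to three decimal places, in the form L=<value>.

L=214.597

crossed belt: β = asin((r1+r2)/C) = asin(25/63) = 23.3799°
wrap1 = wrap2 = π + 2β = 226.7597°
tangent length = C·cosβ = 57.8273
L = (r1+r2)·wrap + 2·C·cosβ = 25·3.9577 + 2·57.8273 = 214.5973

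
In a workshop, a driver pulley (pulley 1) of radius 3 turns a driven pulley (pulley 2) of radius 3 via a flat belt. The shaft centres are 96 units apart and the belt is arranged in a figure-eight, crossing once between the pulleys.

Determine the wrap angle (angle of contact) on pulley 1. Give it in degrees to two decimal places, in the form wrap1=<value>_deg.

wrap1=187.17_deg

crossed belt: β = asin((r1+r2)/C) = asin(6/96) = 3.5833°
wrap1 = wrap2 = π + 2β = 187.1666°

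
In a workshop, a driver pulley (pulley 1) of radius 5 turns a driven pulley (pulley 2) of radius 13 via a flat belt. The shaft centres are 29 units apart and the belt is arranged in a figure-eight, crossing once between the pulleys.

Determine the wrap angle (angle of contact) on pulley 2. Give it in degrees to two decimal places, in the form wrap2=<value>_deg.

wrap2=256.73_deg

crossed belt: β = asin((r1+r2)/C) = asin(18/29) = 38.3665°
wrap1 = wrap2 = π + 2β = 256.7330°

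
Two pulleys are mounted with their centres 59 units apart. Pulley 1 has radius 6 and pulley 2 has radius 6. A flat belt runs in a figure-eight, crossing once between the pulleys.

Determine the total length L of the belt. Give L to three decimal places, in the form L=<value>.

crossed belt: β = asin((r1+r2)/C) = asin(12/59) = 11.7353°
wrap1 = wrap2 = π + 2β = 203.4705°
tangent length = C·cosβ = 57.7668
L = (r1+r2)·wrap + 2·C·cosβ = 12·3.5512 + 2·57.7668 = 158.1483

L=158.148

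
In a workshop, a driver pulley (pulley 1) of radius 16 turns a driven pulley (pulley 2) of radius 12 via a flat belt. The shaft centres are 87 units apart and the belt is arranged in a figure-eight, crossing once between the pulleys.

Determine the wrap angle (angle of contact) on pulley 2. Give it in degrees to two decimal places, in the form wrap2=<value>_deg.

wrap2=217.55_deg

crossed belt: β = asin((r1+r2)/C) = asin(28/87) = 18.7742°
wrap1 = wrap2 = π + 2β = 217.5484°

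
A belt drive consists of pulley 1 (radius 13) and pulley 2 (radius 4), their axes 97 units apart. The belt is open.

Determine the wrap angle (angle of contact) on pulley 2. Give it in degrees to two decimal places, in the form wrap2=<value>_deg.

wrap2=169.35_deg

open belt: β = asin((r2−r1)/C) = asin(-9/97) = -5.3238°
wrap1 = π − 2β = 190.6475°
wrap2 = π + 2β = 169.3525°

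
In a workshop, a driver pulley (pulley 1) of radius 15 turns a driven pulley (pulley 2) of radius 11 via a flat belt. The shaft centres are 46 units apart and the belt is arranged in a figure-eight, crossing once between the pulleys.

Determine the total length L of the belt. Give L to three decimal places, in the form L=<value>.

L=188.812

crossed belt: β = asin((r1+r2)/C) = asin(26/46) = 34.4174°
wrap1 = wrap2 = π + 2β = 248.8348°
tangent length = C·cosβ = 37.9473
L = (r1+r2)·wrap + 2·C·cosβ = 26·4.3430 + 2·37.9473 = 188.8123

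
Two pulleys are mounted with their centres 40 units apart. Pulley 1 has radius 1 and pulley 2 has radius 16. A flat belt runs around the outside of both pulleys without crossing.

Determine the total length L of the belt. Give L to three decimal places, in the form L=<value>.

open belt: β = asin((r2−r1)/C) = asin(15/40) = 22.0243°
wrap1 = π − 2β = 135.9514°
wrap2 = π + 2β = 224.0486°
tangent length = C·cosβ = 37.0810
L = r1·wrap1 + r2·wrap2 + 2·C·cosβ = 1·2.3728 + 16·3.9104 + 2·37.0810 = 139.1010

L=139.101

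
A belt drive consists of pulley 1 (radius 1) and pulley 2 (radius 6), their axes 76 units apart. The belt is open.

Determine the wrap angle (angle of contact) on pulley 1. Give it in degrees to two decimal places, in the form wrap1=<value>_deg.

open belt: β = asin((r2−r1)/C) = asin(5/76) = 3.7722°
wrap1 = π − 2β = 172.4556°
wrap2 = π + 2β = 187.5444°

wrap1=172.46_deg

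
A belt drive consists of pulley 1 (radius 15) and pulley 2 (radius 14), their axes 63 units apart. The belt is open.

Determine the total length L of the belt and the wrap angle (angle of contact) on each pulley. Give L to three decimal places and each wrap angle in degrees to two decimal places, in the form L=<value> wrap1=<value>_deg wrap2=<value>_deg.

L=217.122 wrap1=181.82_deg wrap2=178.18_deg

open belt: β = asin((r2−r1)/C) = asin(-1/63) = -0.9095°
wrap1 = π − 2β = 181.8190°
wrap2 = π + 2β = 178.1810°
tangent length = C·cosβ = 62.9921
L = r1·wrap1 + r2·wrap2 + 2·C·cosβ = 15·3.1733 + 14·3.1098 + 2·62.9921 = 217.1221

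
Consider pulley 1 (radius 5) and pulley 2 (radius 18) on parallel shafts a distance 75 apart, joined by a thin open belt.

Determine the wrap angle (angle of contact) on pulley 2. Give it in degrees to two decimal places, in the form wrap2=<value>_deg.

wrap2=199.96_deg

open belt: β = asin((r2−r1)/C) = asin(13/75) = 9.9817°
wrap1 = π − 2β = 160.0366°
wrap2 = π + 2β = 199.9634°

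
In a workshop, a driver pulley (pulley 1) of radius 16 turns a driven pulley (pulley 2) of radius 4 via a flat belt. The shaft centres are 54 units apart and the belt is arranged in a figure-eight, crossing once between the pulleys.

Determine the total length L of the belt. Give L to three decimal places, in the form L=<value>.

crossed belt: β = asin((r1+r2)/C) = asin(20/54) = 21.7385°
wrap1 = wrap2 = π + 2β = 223.4769°
tangent length = C·cosβ = 50.1597
L = (r1+r2)·wrap + 2·C·cosβ = 20·3.9004 + 2·50.1597 = 178.3277

L=178.328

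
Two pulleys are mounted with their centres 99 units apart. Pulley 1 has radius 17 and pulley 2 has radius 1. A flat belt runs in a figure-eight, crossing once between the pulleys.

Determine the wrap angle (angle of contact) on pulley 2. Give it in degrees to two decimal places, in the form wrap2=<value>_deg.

wrap2=200.95_deg

crossed belt: β = asin((r1+r2)/C) = asin(18/99) = 10.4757°
wrap1 = wrap2 = π + 2β = 200.9514°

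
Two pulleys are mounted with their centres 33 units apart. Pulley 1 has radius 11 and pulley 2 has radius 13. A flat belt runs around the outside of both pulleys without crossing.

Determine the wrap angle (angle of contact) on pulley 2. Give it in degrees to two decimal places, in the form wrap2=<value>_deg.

wrap2=186.95_deg

open belt: β = asin((r2−r1)/C) = asin(2/33) = 3.4746°
wrap1 = π − 2β = 173.0508°
wrap2 = π + 2β = 186.9492°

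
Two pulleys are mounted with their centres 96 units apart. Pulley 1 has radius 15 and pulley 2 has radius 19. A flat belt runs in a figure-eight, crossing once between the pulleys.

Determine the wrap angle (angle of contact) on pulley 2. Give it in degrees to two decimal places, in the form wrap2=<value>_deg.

wrap2=221.48_deg

crossed belt: β = asin((r1+r2)/C) = asin(34/96) = 20.7424°
wrap1 = wrap2 = π + 2β = 221.4848°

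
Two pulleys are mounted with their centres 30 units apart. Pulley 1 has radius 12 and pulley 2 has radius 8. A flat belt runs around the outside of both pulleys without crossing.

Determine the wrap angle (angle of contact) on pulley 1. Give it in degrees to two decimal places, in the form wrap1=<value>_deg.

wrap1=195.32_deg

open belt: β = asin((r2−r1)/C) = asin(-4/30) = -7.6623°
wrap1 = π − 2β = 195.3245°
wrap2 = π + 2β = 164.6755°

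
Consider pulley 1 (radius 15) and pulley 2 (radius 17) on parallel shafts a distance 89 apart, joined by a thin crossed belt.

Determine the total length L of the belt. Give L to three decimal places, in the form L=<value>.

crossed belt: β = asin((r1+r2)/C) = asin(32/89) = 21.0726°
wrap1 = wrap2 = π + 2β = 222.1452°
tangent length = C·cosβ = 83.0482
L = (r1+r2)·wrap + 2·C·cosβ = 32·3.8772 + 2·83.0482 = 290.1656

L=290.166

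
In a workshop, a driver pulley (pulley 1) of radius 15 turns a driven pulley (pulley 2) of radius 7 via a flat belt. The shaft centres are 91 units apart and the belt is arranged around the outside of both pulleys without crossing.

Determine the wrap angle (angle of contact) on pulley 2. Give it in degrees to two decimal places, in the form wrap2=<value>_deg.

open belt: β = asin((r2−r1)/C) = asin(-8/91) = -5.0435°
wrap1 = π − 2β = 190.0870°
wrap2 = π + 2β = 169.9130°

wrap2=169.91_deg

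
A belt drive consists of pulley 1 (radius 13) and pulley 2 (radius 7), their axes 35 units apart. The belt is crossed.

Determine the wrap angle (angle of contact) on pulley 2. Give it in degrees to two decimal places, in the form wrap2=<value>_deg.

wrap2=249.70_deg

crossed belt: β = asin((r1+r2)/C) = asin(20/35) = 34.8499°
wrap1 = wrap2 = π + 2β = 249.6998°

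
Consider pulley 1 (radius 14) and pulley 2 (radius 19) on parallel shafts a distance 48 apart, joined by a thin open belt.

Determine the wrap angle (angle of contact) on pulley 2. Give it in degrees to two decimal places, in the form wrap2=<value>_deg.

open belt: β = asin((r2−r1)/C) = asin(5/48) = 5.9792°
wrap1 = π − 2β = 168.0417°
wrap2 = π + 2β = 191.9583°

wrap2=191.96_deg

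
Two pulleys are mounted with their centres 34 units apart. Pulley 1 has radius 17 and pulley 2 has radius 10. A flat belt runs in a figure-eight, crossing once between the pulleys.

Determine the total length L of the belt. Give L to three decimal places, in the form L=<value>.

L=175.699

crossed belt: β = asin((r1+r2)/C) = asin(27/34) = 52.5720°
wrap1 = wrap2 = π + 2β = 285.1440°
tangent length = C·cosβ = 20.6640
L = (r1+r2)·wrap + 2·C·cosβ = 27·4.9767 + 2·20.6640 = 175.6989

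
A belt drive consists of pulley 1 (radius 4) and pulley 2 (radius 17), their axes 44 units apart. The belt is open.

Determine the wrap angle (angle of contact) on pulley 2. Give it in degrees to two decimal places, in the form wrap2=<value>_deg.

open belt: β = asin((r2−r1)/C) = asin(13/44) = 17.1848°
wrap1 = π − 2β = 145.6304°
wrap2 = π + 2β = 214.3696°

wrap2=214.37_deg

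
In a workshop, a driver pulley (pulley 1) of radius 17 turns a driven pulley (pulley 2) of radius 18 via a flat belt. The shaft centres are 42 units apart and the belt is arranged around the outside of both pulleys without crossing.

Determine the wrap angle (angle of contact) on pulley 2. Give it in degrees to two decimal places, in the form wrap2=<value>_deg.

open belt: β = asin((r2−r1)/C) = asin(1/42) = 1.3643°
wrap1 = π − 2β = 177.2714°
wrap2 = π + 2β = 182.7286°

wrap2=182.73_deg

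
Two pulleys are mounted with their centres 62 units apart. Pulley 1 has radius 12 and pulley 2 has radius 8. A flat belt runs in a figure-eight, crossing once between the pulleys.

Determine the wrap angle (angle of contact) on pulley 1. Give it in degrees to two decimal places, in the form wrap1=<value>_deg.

wrap1=217.64_deg

crossed belt: β = asin((r1+r2)/C) = asin(20/62) = 18.8191°
wrap1 = wrap2 = π + 2β = 217.6381°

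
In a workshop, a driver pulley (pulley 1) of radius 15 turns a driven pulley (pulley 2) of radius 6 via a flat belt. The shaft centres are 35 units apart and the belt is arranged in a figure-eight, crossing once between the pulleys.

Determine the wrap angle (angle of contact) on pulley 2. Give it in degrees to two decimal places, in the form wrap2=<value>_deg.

crossed belt: β = asin((r1+r2)/C) = asin(21/35) = 36.8699°
wrap1 = wrap2 = π + 2β = 253.7398°

wrap2=253.74_deg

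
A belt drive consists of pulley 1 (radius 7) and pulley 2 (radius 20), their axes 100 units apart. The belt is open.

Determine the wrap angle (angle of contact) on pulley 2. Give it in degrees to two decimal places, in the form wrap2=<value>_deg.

open belt: β = asin((r2−r1)/C) = asin(13/100) = 7.4696°
wrap1 = π − 2β = 165.0608°
wrap2 = π + 2β = 194.9392°

wrap2=194.94_deg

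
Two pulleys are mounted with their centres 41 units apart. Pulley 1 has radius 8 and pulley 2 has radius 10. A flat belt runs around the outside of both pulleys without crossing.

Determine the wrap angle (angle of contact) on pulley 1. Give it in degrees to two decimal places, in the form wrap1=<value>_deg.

wrap1=174.41_deg

open belt: β = asin((r2−r1)/C) = asin(2/41) = 2.7960°
wrap1 = π − 2β = 174.4079°
wrap2 = π + 2β = 185.5921°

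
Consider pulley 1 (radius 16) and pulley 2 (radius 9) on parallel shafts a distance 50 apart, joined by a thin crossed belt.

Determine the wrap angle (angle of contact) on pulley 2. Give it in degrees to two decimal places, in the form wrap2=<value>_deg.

crossed belt: β = asin((r1+r2)/C) = asin(25/50) = 30.0000°
wrap1 = wrap2 = π + 2β = 240.0000°

wrap2=240.00_deg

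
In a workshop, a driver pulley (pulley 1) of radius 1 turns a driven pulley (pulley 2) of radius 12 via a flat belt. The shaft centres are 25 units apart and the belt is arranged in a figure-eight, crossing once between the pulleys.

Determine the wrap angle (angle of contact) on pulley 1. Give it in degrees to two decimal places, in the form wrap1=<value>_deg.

wrap1=242.66_deg

crossed belt: β = asin((r1+r2)/C) = asin(13/25) = 31.3323°
wrap1 = wrap2 = π + 2β = 242.6645°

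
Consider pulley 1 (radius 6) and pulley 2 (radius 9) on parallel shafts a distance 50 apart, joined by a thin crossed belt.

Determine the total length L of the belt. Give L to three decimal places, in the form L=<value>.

L=151.659

crossed belt: β = asin((r1+r2)/C) = asin(15/50) = 17.4576°
wrap1 = wrap2 = π + 2β = 214.9152°
tangent length = C·cosβ = 47.6970
L = (r1+r2)·wrap + 2·C·cosβ = 15·3.7510 + 2·47.6970 = 151.6586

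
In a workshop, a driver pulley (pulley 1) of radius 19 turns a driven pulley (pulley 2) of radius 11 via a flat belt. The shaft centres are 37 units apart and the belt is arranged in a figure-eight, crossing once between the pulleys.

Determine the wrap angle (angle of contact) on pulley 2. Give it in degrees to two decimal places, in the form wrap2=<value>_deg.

crossed belt: β = asin((r1+r2)/C) = asin(30/37) = 54.1752°
wrap1 = wrap2 = π + 2β = 288.3505°

wrap2=288.35_deg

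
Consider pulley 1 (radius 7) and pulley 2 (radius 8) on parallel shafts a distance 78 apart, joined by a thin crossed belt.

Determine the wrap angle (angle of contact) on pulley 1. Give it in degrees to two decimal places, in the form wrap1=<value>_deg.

crossed belt: β = asin((r1+r2)/C) = asin(15/78) = 11.0875°
wrap1 = wrap2 = π + 2β = 202.1750°

wrap1=202.17_deg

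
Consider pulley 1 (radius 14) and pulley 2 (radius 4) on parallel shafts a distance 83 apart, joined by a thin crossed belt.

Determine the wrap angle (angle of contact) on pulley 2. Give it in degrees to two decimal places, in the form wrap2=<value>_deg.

wrap2=205.05_deg

crossed belt: β = asin((r1+r2)/C) = asin(18/83) = 12.5251°
wrap1 = wrap2 = π + 2β = 205.0502°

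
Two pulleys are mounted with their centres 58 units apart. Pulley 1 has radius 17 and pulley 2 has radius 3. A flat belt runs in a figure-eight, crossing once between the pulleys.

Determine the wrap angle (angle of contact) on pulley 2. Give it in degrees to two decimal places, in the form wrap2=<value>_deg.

crossed belt: β = asin((r1+r2)/C) = asin(20/58) = 20.1713°
wrap1 = wrap2 = π + 2β = 220.3425°

wrap2=220.34_deg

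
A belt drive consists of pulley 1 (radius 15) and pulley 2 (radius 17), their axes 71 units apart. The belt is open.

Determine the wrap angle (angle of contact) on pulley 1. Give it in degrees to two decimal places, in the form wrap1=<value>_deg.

wrap1=176.77_deg

open belt: β = asin((r2−r1)/C) = asin(2/71) = 1.6142°
wrap1 = π − 2β = 176.7716°
wrap2 = π + 2β = 183.2284°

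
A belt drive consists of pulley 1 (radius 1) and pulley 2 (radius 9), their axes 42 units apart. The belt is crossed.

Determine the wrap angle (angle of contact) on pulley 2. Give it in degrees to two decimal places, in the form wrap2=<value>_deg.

crossed belt: β = asin((r1+r2)/C) = asin(10/42) = 13.7741°
wrap1 = wrap2 = π + 2β = 207.5483°

wrap2=207.55_deg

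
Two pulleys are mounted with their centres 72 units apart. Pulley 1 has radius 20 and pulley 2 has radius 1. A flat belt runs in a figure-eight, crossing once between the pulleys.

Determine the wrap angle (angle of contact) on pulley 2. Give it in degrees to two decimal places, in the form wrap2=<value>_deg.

crossed belt: β = asin((r1+r2)/C) = asin(21/72) = 16.9578°
wrap1 = wrap2 = π + 2β = 213.9155°

wrap2=213.92_deg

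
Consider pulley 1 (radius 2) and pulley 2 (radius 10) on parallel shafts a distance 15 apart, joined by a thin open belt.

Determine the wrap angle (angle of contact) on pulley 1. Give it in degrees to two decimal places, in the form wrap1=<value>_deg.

open belt: β = asin((r2−r1)/C) = asin(8/15) = 32.2310°
wrap1 = π − 2β = 115.5381°
wrap2 = π + 2β = 244.4619°

wrap1=115.54_deg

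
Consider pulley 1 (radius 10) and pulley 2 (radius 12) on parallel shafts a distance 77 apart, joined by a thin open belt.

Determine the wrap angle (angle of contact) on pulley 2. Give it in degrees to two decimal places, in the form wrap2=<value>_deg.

wrap2=182.98_deg

open belt: β = asin((r2−r1)/C) = asin(2/77) = 1.4884°
wrap1 = π − 2β = 177.0233°
wrap2 = π + 2β = 182.9767°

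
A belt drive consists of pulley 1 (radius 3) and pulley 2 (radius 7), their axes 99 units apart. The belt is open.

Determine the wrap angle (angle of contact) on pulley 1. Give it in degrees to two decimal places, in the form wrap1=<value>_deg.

open belt: β = asin((r2−r1)/C) = asin(4/99) = 2.3156°
wrap1 = π − 2β = 175.3688°
wrap2 = π + 2β = 184.6312°

wrap1=175.37_deg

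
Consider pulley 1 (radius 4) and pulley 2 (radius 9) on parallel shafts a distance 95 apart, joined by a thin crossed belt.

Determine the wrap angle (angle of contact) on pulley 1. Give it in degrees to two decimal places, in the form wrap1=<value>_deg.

wrap1=195.73_deg

crossed belt: β = asin((r1+r2)/C) = asin(13/95) = 7.8652°
wrap1 = wrap2 = π + 2β = 195.7303°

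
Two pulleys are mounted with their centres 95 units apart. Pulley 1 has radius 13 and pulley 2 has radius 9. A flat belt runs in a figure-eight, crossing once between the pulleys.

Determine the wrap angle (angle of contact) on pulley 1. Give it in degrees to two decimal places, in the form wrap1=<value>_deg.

crossed belt: β = asin((r1+r2)/C) = asin(22/95) = 13.3900°
wrap1 = wrap2 = π + 2β = 206.7801°

wrap1=206.78_deg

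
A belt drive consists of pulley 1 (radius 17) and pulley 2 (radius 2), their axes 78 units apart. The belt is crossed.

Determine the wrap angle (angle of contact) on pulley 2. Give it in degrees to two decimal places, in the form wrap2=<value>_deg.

wrap2=208.20_deg

crossed belt: β = asin((r1+r2)/C) = asin(19/78) = 14.0985°
wrap1 = wrap2 = π + 2β = 208.1970°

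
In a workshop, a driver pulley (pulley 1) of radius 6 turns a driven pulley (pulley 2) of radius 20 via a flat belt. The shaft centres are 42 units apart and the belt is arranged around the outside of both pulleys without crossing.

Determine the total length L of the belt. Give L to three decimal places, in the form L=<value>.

open belt: β = asin((r2−r1)/C) = asin(14/42) = 19.4712°
wrap1 = π − 2β = 141.0576°
wrap2 = π + 2β = 218.9424°
tangent length = C·cosβ = 39.5980
L = r1·wrap1 + r2·wrap2 + 2·C·cosβ = 6·2.4619 + 20·3.8213 + 2·39.5980 = 170.3928

L=170.393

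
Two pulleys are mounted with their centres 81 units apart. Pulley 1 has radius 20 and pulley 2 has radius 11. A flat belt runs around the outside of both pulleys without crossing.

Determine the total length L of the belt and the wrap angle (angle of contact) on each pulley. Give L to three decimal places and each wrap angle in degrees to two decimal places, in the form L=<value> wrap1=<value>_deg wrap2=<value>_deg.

open belt: β = asin((r2−r1)/C) = asin(-9/81) = -6.3794°
wrap1 = π − 2β = 192.7587°
wrap2 = π + 2β = 167.2413°
tangent length = C·cosβ = 80.4984
L = r1·wrap1 + r2·wrap2 + 2·C·cosβ = 20·3.3643 + 11·2.9189 + 2·80.4984 = 260.3904

L=260.390 wrap1=192.76_deg wrap2=167.24_deg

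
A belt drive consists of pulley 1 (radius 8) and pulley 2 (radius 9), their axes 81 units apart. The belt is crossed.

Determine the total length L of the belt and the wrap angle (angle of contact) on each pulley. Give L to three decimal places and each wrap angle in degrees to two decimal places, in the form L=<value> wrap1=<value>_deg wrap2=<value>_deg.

crossed belt: β = asin((r1+r2)/C) = asin(17/81) = 12.1151°
wrap1 = wrap2 = π + 2β = 204.2302°
tangent length = C·cosβ = 79.1960
L = (r1+r2)·wrap + 2·C·cosβ = 17·3.5645 + 2·79.1960 = 218.9882

L=218.988 wrap1=204.23_deg wrap2=204.23_deg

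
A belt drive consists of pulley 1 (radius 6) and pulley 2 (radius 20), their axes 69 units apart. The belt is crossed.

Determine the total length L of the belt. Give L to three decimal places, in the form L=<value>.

L=229.600

crossed belt: β = asin((r1+r2)/C) = asin(26/69) = 22.1363°
wrap1 = wrap2 = π + 2β = 224.2726°
tangent length = C·cosβ = 63.9140
L = (r1+r2)·wrap + 2·C·cosβ = 26·3.9143 + 2·63.9140 = 229.5997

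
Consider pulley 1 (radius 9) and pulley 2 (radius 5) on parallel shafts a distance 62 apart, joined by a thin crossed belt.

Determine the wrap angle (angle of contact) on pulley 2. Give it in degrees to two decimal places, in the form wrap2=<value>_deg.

crossed belt: β = asin((r1+r2)/C) = asin(14/62) = 13.0503°
wrap1 = wrap2 = π + 2β = 206.1006°

wrap2=206.10_deg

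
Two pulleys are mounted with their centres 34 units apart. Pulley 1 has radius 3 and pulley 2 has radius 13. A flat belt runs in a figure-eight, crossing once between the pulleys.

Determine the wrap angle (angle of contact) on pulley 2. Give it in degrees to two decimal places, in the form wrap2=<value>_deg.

wrap2=236.14_deg

crossed belt: β = asin((r1+r2)/C) = asin(16/34) = 28.0725°
wrap1 = wrap2 = π + 2β = 236.1450°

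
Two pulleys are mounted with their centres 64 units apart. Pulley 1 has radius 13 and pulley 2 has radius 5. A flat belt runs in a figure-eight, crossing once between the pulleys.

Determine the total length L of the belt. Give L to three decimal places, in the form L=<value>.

L=189.645

crossed belt: β = asin((r1+r2)/C) = asin(18/64) = 16.3348°
wrap1 = wrap2 = π + 2β = 212.6696°
tangent length = C·cosβ = 61.4166
L = (r1+r2)·wrap + 2·C·cosβ = 18·3.7118 + 2·61.4166 = 189.6454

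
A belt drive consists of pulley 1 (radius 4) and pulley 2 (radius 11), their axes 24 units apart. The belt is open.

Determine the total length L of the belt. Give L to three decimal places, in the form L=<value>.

open belt: β = asin((r2−r1)/C) = asin(7/24) = 16.9578°
wrap1 = π − 2β = 146.0845°
wrap2 = π + 2β = 213.9155°
tangent length = C·cosβ = 22.9565
L = r1·wrap1 + r2·wrap2 + 2·C·cosβ = 4·2.5497 + 11·3.7335 + 2·22.9565 = 97.1804

L=97.180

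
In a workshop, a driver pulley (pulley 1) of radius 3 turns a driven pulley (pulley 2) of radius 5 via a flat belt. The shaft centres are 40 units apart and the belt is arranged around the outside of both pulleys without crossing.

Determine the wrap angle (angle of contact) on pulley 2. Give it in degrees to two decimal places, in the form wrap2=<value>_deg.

wrap2=185.73_deg

open belt: β = asin((r2−r1)/C) = asin(2/40) = 2.8660°
wrap1 = π − 2β = 174.2680°
wrap2 = π + 2β = 185.7320°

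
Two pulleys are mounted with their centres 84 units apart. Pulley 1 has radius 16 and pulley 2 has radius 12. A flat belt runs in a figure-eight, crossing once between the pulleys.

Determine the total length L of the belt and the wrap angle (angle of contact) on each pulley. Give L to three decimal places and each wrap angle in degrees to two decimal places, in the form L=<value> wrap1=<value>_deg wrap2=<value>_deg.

crossed belt: β = asin((r1+r2)/C) = asin(28/84) = 19.4712°
wrap1 = wrap2 = π + 2β = 218.9424°
tangent length = C·cosβ = 79.1960
L = (r1+r2)·wrap + 2·C·cosβ = 28·3.8213 + 2·79.1960 = 265.3874

L=265.387 wrap1=218.94_deg wrap2=218.94_deg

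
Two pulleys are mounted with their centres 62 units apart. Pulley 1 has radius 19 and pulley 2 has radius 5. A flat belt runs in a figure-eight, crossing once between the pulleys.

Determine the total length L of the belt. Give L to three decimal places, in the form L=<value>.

crossed belt: β = asin((r1+r2)/C) = asin(24/62) = 22.7740°
wrap1 = wrap2 = π + 2β = 225.5479°
tangent length = C·cosβ = 57.1664
L = (r1+r2)·wrap + 2·C·cosβ = 24·3.9366 + 2·57.1664 = 208.8101

L=208.810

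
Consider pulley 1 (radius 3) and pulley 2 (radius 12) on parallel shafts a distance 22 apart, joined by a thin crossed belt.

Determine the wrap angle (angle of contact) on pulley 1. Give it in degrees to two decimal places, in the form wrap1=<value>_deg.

wrap1=265.97_deg

crossed belt: β = asin((r1+r2)/C) = asin(15/22) = 42.9859°
wrap1 = wrap2 = π + 2β = 265.9718°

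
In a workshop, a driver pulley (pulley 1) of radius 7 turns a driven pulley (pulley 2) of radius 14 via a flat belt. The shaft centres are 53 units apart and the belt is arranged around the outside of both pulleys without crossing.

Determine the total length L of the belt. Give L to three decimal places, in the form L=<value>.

open belt: β = asin((r2−r1)/C) = asin(7/53) = 7.5895°
wrap1 = π − 2β = 164.8209°
wrap2 = π + 2β = 195.1791°
tangent length = C·cosβ = 52.5357
L = r1·wrap1 + r2·wrap2 + 2·C·cosβ = 7·2.8767 + 14·3.4065 + 2·52.5357 = 172.8993

L=172.899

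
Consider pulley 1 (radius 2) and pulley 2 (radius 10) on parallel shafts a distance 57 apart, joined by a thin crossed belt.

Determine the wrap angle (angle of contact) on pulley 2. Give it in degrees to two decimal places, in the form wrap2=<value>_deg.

wrap2=204.31_deg

crossed belt: β = asin((r1+r2)/C) = asin(12/57) = 12.1532°
wrap1 = wrap2 = π + 2β = 204.3064°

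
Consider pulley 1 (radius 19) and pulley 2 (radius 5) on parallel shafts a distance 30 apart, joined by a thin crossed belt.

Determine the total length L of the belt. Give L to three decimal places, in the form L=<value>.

crossed belt: β = asin((r1+r2)/C) = asin(24/30) = 53.1301°
wrap1 = wrap2 = π + 2β = 286.2602°
tangent length = C·cosβ = 18.0000
L = (r1+r2)·wrap + 2·C·cosβ = 24·4.9962 + 2·18.0000 = 155.9084

L=155.908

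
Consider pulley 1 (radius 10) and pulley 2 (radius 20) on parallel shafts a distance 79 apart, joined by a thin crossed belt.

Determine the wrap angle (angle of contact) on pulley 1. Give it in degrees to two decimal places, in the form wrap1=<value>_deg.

crossed belt: β = asin((r1+r2)/C) = asin(30/79) = 22.3180°
wrap1 = wrap2 = π + 2β = 224.6360°

wrap1=224.64_deg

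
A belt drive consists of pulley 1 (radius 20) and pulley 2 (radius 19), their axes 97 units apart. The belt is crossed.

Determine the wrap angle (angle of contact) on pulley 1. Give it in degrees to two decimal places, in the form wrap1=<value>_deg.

wrap1=227.41_deg

crossed belt: β = asin((r1+r2)/C) = asin(39/97) = 23.7071°
wrap1 = wrap2 = π + 2β = 227.4143°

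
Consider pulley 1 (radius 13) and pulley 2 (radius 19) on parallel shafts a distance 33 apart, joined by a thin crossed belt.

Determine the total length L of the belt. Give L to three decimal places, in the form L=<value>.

crossed belt: β = asin((r1+r2)/C) = asin(32/33) = 75.8589°
wrap1 = wrap2 = π + 2β = 331.7178°
tangent length = C·cosβ = 8.0623
L = (r1+r2)·wrap + 2·C·cosβ = 32·5.7896 + 2·8.0623 = 201.3907

L=201.391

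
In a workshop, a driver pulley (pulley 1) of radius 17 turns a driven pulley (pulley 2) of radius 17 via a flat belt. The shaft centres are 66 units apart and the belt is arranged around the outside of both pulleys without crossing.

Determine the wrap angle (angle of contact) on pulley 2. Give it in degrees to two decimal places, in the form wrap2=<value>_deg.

open belt: β = asin((r2−r1)/C) = asin(0/66) = 0.0000°
wrap1 = π − 2β = 180.0000°
wrap2 = π + 2β = 180.0000°

wrap2=180.00_deg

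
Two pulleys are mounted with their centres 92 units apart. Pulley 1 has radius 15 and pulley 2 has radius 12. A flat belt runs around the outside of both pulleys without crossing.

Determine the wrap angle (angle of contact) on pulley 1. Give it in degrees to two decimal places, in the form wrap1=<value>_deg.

open belt: β = asin((r2−r1)/C) = asin(-3/92) = -1.8687°
wrap1 = π − 2β = 183.7373°
wrap2 = π + 2β = 176.2627°

wrap1=183.74_deg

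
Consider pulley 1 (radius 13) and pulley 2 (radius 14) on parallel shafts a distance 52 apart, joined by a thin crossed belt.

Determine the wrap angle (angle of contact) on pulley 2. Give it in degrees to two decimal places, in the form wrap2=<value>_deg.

crossed belt: β = asin((r1+r2)/C) = asin(27/52) = 31.2807°
wrap1 = wrap2 = π + 2β = 242.5613°

wrap2=242.56_deg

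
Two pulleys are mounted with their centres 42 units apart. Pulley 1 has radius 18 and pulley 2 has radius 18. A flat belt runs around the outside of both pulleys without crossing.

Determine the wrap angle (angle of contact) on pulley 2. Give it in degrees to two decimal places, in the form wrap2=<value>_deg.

open belt: β = asin((r2−r1)/C) = asin(0/42) = 0.0000°
wrap1 = π − 2β = 180.0000°
wrap2 = π + 2β = 180.0000°

wrap2=180.00_deg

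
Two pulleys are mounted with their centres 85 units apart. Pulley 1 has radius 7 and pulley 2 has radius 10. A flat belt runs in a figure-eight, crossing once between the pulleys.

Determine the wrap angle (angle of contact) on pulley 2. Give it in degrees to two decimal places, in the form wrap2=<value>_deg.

crossed belt: β = asin((r1+r2)/C) = asin(17/85) = 11.5370°
wrap1 = wrap2 = π + 2β = 203.0739°

wrap2=203.07_deg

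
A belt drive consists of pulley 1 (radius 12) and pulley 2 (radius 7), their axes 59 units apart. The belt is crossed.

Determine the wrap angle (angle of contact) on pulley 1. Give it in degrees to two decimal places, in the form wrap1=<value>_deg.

crossed belt: β = asin((r1+r2)/C) = asin(19/59) = 18.7860°
wrap1 = wrap2 = π + 2β = 217.5719°

wrap1=217.57_deg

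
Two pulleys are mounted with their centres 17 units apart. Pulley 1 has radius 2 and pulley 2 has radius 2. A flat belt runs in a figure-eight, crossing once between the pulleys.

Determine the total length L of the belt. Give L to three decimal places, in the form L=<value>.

L=47.512

crossed belt: β = asin((r1+r2)/C) = asin(4/17) = 13.6090°
wrap1 = wrap2 = π + 2β = 207.2179°
tangent length = C·cosβ = 16.5227
L = (r1+r2)·wrap + 2·C·cosβ = 4·3.6166 + 2·16.5227 = 47.5120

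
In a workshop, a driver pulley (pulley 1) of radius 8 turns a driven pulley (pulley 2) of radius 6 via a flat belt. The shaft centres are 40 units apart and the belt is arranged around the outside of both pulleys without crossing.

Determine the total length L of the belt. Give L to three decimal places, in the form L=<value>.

L=124.082

open belt: β = asin((r2−r1)/C) = asin(-2/40) = -2.8660°
wrap1 = π − 2β = 185.7320°
wrap2 = π + 2β = 174.2680°
tangent length = C·cosβ = 39.9500
L = r1·wrap1 + r2·wrap2 + 2·C·cosβ = 8·3.2416 + 6·3.0416 + 2·39.9500 = 124.0823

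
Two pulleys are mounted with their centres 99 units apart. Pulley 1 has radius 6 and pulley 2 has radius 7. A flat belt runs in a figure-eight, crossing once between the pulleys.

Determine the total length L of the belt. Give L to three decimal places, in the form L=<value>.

crossed belt: β = asin((r1+r2)/C) = asin(13/99) = 7.5455°
wrap1 = wrap2 = π + 2β = 195.0910°
tangent length = C·cosβ = 98.1428
L = (r1+r2)·wrap + 2·C·cosβ = 13·3.4050 + 2·98.1428 = 240.5502

L=240.550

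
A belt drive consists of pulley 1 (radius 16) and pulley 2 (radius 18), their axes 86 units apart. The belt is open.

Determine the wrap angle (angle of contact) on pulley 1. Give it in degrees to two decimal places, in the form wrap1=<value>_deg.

open belt: β = asin((r2−r1)/C) = asin(2/86) = 1.3326°
wrap1 = π − 2β = 177.3348°
wrap2 = π + 2β = 182.6652°

wrap1=177.33_deg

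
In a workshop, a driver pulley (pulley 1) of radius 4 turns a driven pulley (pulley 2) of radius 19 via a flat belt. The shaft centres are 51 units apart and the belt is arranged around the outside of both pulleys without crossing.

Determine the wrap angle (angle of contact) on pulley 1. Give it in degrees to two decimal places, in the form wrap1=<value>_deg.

wrap1=145.79_deg

open belt: β = asin((r2−r1)/C) = asin(15/51) = 17.1046°
wrap1 = π − 2β = 145.7907°
wrap2 = π + 2β = 214.2093°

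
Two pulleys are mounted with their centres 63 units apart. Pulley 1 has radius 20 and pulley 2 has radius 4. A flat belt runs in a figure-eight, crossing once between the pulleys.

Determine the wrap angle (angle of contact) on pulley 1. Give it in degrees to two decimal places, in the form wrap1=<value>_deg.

wrap1=224.79_deg

crossed belt: β = asin((r1+r2)/C) = asin(24/63) = 22.3927°
wrap1 = wrap2 = π + 2β = 224.7854°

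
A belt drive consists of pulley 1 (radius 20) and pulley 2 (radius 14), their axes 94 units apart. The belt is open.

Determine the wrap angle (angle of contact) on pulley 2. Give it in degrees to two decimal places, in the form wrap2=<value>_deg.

wrap2=172.68_deg

open belt: β = asin((r2−r1)/C) = asin(-6/94) = -3.6597°
wrap1 = π − 2β = 187.3193°
wrap2 = π + 2β = 172.6807°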